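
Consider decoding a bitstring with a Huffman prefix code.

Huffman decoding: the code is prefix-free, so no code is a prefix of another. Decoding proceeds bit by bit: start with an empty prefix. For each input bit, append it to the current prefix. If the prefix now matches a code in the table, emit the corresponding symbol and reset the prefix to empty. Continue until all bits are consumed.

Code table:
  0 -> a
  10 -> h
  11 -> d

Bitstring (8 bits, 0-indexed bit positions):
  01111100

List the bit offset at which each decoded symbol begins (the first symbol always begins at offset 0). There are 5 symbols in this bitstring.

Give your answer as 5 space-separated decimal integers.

Bit 0: prefix='0' -> emit 'a', reset
Bit 1: prefix='1' (no match yet)
Bit 2: prefix='11' -> emit 'd', reset
Bit 3: prefix='1' (no match yet)
Bit 4: prefix='11' -> emit 'd', reset
Bit 5: prefix='1' (no match yet)
Bit 6: prefix='10' -> emit 'h', reset
Bit 7: prefix='0' -> emit 'a', reset

Answer: 0 1 3 5 7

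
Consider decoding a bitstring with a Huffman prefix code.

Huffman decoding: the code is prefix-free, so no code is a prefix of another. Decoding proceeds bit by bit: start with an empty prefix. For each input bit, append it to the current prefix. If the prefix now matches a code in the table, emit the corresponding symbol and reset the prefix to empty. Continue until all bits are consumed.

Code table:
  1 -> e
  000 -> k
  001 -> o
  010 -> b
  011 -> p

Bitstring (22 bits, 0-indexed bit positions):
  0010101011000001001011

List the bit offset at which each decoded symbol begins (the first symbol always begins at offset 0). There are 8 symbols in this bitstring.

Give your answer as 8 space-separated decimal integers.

Answer: 0 3 6 7 10 13 16 19

Derivation:
Bit 0: prefix='0' (no match yet)
Bit 1: prefix='00' (no match yet)
Bit 2: prefix='001' -> emit 'o', reset
Bit 3: prefix='0' (no match yet)
Bit 4: prefix='01' (no match yet)
Bit 5: prefix='010' -> emit 'b', reset
Bit 6: prefix='1' -> emit 'e', reset
Bit 7: prefix='0' (no match yet)
Bit 8: prefix='01' (no match yet)
Bit 9: prefix='011' -> emit 'p', reset
Bit 10: prefix='0' (no match yet)
Bit 11: prefix='00' (no match yet)
Bit 12: prefix='000' -> emit 'k', reset
Bit 13: prefix='0' (no match yet)
Bit 14: prefix='00' (no match yet)
Bit 15: prefix='001' -> emit 'o', reset
Bit 16: prefix='0' (no match yet)
Bit 17: prefix='00' (no match yet)
Bit 18: prefix='001' -> emit 'o', reset
Bit 19: prefix='0' (no match yet)
Bit 20: prefix='01' (no match yet)
Bit 21: prefix='011' -> emit 'p', reset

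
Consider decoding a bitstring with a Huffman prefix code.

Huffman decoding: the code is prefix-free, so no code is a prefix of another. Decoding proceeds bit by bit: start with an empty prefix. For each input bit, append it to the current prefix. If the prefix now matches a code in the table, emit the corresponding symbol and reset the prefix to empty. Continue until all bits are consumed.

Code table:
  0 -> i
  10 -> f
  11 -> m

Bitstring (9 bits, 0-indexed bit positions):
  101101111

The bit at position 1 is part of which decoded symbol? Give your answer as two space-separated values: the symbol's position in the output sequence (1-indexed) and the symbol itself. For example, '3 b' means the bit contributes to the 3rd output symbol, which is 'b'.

Bit 0: prefix='1' (no match yet)
Bit 1: prefix='10' -> emit 'f', reset
Bit 2: prefix='1' (no match yet)
Bit 3: prefix='11' -> emit 'm', reset
Bit 4: prefix='0' -> emit 'i', reset
Bit 5: prefix='1' (no match yet)

Answer: 1 f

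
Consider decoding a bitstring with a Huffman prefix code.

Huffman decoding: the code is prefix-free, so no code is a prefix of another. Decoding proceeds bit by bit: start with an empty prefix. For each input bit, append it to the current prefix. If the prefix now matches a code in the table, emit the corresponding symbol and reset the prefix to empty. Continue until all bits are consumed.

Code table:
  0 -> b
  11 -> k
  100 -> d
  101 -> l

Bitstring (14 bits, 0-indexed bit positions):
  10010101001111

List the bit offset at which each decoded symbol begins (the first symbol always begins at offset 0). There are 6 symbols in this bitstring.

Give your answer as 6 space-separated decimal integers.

Bit 0: prefix='1' (no match yet)
Bit 1: prefix='10' (no match yet)
Bit 2: prefix='100' -> emit 'd', reset
Bit 3: prefix='1' (no match yet)
Bit 4: prefix='10' (no match yet)
Bit 5: prefix='101' -> emit 'l', reset
Bit 6: prefix='0' -> emit 'b', reset
Bit 7: prefix='1' (no match yet)
Bit 8: prefix='10' (no match yet)
Bit 9: prefix='100' -> emit 'd', reset
Bit 10: prefix='1' (no match yet)
Bit 11: prefix='11' -> emit 'k', reset
Bit 12: prefix='1' (no match yet)
Bit 13: prefix='11' -> emit 'k', reset

Answer: 0 3 6 7 10 12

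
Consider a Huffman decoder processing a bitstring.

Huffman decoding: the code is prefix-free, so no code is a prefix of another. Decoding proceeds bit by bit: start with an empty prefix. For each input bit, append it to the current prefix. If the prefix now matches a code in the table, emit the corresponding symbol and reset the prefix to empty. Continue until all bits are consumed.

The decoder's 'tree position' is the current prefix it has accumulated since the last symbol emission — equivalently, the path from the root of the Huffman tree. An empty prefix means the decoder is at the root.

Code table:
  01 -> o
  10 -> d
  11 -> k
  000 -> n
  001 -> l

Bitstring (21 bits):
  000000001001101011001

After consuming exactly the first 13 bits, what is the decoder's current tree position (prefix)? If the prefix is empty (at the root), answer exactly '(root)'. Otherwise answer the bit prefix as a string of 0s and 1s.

Answer: 1

Derivation:
Bit 0: prefix='0' (no match yet)
Bit 1: prefix='00' (no match yet)
Bit 2: prefix='000' -> emit 'n', reset
Bit 3: prefix='0' (no match yet)
Bit 4: prefix='00' (no match yet)
Bit 5: prefix='000' -> emit 'n', reset
Bit 6: prefix='0' (no match yet)
Bit 7: prefix='00' (no match yet)
Bit 8: prefix='001' -> emit 'l', reset
Bit 9: prefix='0' (no match yet)
Bit 10: prefix='00' (no match yet)
Bit 11: prefix='001' -> emit 'l', reset
Bit 12: prefix='1' (no match yet)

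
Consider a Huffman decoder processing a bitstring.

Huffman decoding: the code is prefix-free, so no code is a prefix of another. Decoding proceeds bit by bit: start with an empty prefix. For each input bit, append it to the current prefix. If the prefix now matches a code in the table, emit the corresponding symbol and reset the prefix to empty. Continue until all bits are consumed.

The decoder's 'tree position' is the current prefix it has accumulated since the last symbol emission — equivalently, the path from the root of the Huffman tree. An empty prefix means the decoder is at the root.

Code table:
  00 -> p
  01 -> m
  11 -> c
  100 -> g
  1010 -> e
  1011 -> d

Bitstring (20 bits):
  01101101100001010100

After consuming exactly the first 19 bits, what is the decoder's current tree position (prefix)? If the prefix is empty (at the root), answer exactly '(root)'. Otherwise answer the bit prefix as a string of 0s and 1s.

Answer: 10

Derivation:
Bit 0: prefix='0' (no match yet)
Bit 1: prefix='01' -> emit 'm', reset
Bit 2: prefix='1' (no match yet)
Bit 3: prefix='10' (no match yet)
Bit 4: prefix='101' (no match yet)
Bit 5: prefix='1011' -> emit 'd', reset
Bit 6: prefix='0' (no match yet)
Bit 7: prefix='01' -> emit 'm', reset
Bit 8: prefix='1' (no match yet)
Bit 9: prefix='10' (no match yet)
Bit 10: prefix='100' -> emit 'g', reset
Bit 11: prefix='0' (no match yet)
Bit 12: prefix='00' -> emit 'p', reset
Bit 13: prefix='1' (no match yet)
Bit 14: prefix='10' (no match yet)
Bit 15: prefix='101' (no match yet)
Bit 16: prefix='1010' -> emit 'e', reset
Bit 17: prefix='1' (no match yet)
Bit 18: prefix='10' (no match yet)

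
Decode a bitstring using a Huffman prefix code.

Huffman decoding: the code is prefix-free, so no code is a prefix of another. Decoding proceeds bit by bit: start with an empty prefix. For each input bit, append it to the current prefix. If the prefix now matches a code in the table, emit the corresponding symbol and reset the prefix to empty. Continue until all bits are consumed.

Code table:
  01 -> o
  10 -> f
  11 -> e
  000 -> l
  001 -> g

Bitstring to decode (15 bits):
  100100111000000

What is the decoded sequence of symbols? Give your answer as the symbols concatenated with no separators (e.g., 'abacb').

Answer: fogell

Derivation:
Bit 0: prefix='1' (no match yet)
Bit 1: prefix='10' -> emit 'f', reset
Bit 2: prefix='0' (no match yet)
Bit 3: prefix='01' -> emit 'o', reset
Bit 4: prefix='0' (no match yet)
Bit 5: prefix='00' (no match yet)
Bit 6: prefix='001' -> emit 'g', reset
Bit 7: prefix='1' (no match yet)
Bit 8: prefix='11' -> emit 'e', reset
Bit 9: prefix='0' (no match yet)
Bit 10: prefix='00' (no match yet)
Bit 11: prefix='000' -> emit 'l', reset
Bit 12: prefix='0' (no match yet)
Bit 13: prefix='00' (no match yet)
Bit 14: prefix='000' -> emit 'l', reset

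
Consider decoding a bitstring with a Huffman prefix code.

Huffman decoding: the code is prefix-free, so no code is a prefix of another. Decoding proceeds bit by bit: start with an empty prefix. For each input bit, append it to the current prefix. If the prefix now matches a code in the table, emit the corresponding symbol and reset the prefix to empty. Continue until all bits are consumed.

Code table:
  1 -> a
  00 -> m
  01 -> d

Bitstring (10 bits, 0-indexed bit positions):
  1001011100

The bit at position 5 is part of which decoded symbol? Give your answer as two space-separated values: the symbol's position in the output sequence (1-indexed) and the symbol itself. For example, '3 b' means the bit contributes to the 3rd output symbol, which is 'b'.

Answer: 4 d

Derivation:
Bit 0: prefix='1' -> emit 'a', reset
Bit 1: prefix='0' (no match yet)
Bit 2: prefix='00' -> emit 'm', reset
Bit 3: prefix='1' -> emit 'a', reset
Bit 4: prefix='0' (no match yet)
Bit 5: prefix='01' -> emit 'd', reset
Bit 6: prefix='1' -> emit 'a', reset
Bit 7: prefix='1' -> emit 'a', reset
Bit 8: prefix='0' (no match yet)
Bit 9: prefix='00' -> emit 'm', reset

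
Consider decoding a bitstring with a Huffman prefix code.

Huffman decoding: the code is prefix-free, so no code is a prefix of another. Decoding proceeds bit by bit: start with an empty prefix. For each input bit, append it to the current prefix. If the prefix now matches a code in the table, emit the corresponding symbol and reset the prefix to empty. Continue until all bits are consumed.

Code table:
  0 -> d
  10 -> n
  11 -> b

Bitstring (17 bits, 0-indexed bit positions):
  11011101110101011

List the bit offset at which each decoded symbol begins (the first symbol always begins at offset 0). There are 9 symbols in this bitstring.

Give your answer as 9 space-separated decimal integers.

Answer: 0 2 3 5 7 9 11 13 15

Derivation:
Bit 0: prefix='1' (no match yet)
Bit 1: prefix='11' -> emit 'b', reset
Bit 2: prefix='0' -> emit 'd', reset
Bit 3: prefix='1' (no match yet)
Bit 4: prefix='11' -> emit 'b', reset
Bit 5: prefix='1' (no match yet)
Bit 6: prefix='10' -> emit 'n', reset
Bit 7: prefix='1' (no match yet)
Bit 8: prefix='11' -> emit 'b', reset
Bit 9: prefix='1' (no match yet)
Bit 10: prefix='10' -> emit 'n', reset
Bit 11: prefix='1' (no match yet)
Bit 12: prefix='10' -> emit 'n', reset
Bit 13: prefix='1' (no match yet)
Bit 14: prefix='10' -> emit 'n', reset
Bit 15: prefix='1' (no match yet)
Bit 16: prefix='11' -> emit 'b', reset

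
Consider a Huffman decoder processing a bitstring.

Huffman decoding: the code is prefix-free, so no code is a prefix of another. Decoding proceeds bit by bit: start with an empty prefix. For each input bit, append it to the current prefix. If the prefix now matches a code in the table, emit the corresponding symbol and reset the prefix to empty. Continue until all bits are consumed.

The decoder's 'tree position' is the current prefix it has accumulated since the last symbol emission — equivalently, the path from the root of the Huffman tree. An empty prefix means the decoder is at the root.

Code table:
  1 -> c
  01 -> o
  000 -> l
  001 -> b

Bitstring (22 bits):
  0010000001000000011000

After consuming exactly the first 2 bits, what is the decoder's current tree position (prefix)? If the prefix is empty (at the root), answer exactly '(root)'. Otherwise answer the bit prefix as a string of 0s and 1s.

Bit 0: prefix='0' (no match yet)
Bit 1: prefix='00' (no match yet)

Answer: 00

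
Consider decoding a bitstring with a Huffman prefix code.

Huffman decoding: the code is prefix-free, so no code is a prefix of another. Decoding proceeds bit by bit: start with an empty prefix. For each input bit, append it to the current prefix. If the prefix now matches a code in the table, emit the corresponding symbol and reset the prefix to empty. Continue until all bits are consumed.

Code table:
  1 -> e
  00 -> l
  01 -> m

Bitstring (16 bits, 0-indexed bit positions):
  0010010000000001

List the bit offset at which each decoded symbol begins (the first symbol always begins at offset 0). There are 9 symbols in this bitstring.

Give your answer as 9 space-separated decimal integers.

Bit 0: prefix='0' (no match yet)
Bit 1: prefix='00' -> emit 'l', reset
Bit 2: prefix='1' -> emit 'e', reset
Bit 3: prefix='0' (no match yet)
Bit 4: prefix='00' -> emit 'l', reset
Bit 5: prefix='1' -> emit 'e', reset
Bit 6: prefix='0' (no match yet)
Bit 7: prefix='00' -> emit 'l', reset
Bit 8: prefix='0' (no match yet)
Bit 9: prefix='00' -> emit 'l', reset
Bit 10: prefix='0' (no match yet)
Bit 11: prefix='00' -> emit 'l', reset
Bit 12: prefix='0' (no match yet)
Bit 13: prefix='00' -> emit 'l', reset
Bit 14: prefix='0' (no match yet)
Bit 15: prefix='01' -> emit 'm', reset

Answer: 0 2 3 5 6 8 10 12 14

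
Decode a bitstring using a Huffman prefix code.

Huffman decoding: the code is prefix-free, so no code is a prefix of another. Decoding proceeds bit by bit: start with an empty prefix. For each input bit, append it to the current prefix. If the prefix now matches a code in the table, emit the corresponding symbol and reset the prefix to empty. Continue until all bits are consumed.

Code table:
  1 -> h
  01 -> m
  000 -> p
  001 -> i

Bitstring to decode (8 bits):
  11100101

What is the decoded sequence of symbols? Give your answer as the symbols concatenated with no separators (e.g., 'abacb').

Bit 0: prefix='1' -> emit 'h', reset
Bit 1: prefix='1' -> emit 'h', reset
Bit 2: prefix='1' -> emit 'h', reset
Bit 3: prefix='0' (no match yet)
Bit 4: prefix='00' (no match yet)
Bit 5: prefix='001' -> emit 'i', reset
Bit 6: prefix='0' (no match yet)
Bit 7: prefix='01' -> emit 'm', reset

Answer: hhhim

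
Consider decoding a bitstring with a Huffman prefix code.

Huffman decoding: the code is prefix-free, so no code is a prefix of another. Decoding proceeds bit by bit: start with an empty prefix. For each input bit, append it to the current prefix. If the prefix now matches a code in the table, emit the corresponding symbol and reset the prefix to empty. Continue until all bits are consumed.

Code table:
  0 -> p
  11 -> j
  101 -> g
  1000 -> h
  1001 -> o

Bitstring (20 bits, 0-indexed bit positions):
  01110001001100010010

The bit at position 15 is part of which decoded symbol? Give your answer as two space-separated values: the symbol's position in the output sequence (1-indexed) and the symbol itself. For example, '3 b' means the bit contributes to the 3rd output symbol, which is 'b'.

Answer: 6 o

Derivation:
Bit 0: prefix='0' -> emit 'p', reset
Bit 1: prefix='1' (no match yet)
Bit 2: prefix='11' -> emit 'j', reset
Bit 3: prefix='1' (no match yet)
Bit 4: prefix='10' (no match yet)
Bit 5: prefix='100' (no match yet)
Bit 6: prefix='1000' -> emit 'h', reset
Bit 7: prefix='1' (no match yet)
Bit 8: prefix='10' (no match yet)
Bit 9: prefix='100' (no match yet)
Bit 10: prefix='1001' -> emit 'o', reset
Bit 11: prefix='1' (no match yet)
Bit 12: prefix='10' (no match yet)
Bit 13: prefix='100' (no match yet)
Bit 14: prefix='1000' -> emit 'h', reset
Bit 15: prefix='1' (no match yet)
Bit 16: prefix='10' (no match yet)
Bit 17: prefix='100' (no match yet)
Bit 18: prefix='1001' -> emit 'o', reset
Bit 19: prefix='0' -> emit 'p', reset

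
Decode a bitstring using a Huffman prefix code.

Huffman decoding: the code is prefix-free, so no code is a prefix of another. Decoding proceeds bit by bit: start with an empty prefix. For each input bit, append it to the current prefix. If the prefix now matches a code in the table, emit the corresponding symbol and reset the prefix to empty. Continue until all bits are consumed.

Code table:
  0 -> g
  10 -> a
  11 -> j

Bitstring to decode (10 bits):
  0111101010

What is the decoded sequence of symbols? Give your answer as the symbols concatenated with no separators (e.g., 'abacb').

Answer: gjjgaa

Derivation:
Bit 0: prefix='0' -> emit 'g', reset
Bit 1: prefix='1' (no match yet)
Bit 2: prefix='11' -> emit 'j', reset
Bit 3: prefix='1' (no match yet)
Bit 4: prefix='11' -> emit 'j', reset
Bit 5: prefix='0' -> emit 'g', reset
Bit 6: prefix='1' (no match yet)
Bit 7: prefix='10' -> emit 'a', reset
Bit 8: prefix='1' (no match yet)
Bit 9: prefix='10' -> emit 'a', reset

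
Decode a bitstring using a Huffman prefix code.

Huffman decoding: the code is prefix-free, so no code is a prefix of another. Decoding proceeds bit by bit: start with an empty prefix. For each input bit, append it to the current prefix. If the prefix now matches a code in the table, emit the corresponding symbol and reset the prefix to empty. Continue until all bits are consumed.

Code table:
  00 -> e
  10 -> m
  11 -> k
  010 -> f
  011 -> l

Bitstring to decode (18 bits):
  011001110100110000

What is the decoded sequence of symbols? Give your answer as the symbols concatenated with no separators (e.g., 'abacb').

Bit 0: prefix='0' (no match yet)
Bit 1: prefix='01' (no match yet)
Bit 2: prefix='011' -> emit 'l', reset
Bit 3: prefix='0' (no match yet)
Bit 4: prefix='00' -> emit 'e', reset
Bit 5: prefix='1' (no match yet)
Bit 6: prefix='11' -> emit 'k', reset
Bit 7: prefix='1' (no match yet)
Bit 8: prefix='10' -> emit 'm', reset
Bit 9: prefix='1' (no match yet)
Bit 10: prefix='10' -> emit 'm', reset
Bit 11: prefix='0' (no match yet)
Bit 12: prefix='01' (no match yet)
Bit 13: prefix='011' -> emit 'l', reset
Bit 14: prefix='0' (no match yet)
Bit 15: prefix='00' -> emit 'e', reset
Bit 16: prefix='0' (no match yet)
Bit 17: prefix='00' -> emit 'e', reset

Answer: lekmmlee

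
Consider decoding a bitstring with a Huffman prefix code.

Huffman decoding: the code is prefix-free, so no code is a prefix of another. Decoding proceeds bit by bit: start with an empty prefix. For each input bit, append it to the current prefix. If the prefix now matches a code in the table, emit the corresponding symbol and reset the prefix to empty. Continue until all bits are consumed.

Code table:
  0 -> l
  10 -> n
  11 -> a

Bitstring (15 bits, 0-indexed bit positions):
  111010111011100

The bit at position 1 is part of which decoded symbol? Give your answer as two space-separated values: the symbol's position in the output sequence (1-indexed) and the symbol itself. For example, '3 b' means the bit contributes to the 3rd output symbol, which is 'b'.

Bit 0: prefix='1' (no match yet)
Bit 1: prefix='11' -> emit 'a', reset
Bit 2: prefix='1' (no match yet)
Bit 3: prefix='10' -> emit 'n', reset
Bit 4: prefix='1' (no match yet)
Bit 5: prefix='10' -> emit 'n', reset

Answer: 1 a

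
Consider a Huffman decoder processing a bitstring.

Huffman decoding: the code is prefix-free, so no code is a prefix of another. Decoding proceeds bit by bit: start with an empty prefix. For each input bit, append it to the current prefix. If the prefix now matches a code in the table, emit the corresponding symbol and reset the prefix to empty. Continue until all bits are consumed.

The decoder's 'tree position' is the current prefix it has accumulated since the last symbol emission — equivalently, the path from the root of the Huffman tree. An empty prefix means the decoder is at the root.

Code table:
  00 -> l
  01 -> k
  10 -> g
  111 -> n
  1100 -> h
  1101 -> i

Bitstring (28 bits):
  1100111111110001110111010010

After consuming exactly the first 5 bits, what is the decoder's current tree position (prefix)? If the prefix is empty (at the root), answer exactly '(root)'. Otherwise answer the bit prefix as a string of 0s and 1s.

Answer: 1

Derivation:
Bit 0: prefix='1' (no match yet)
Bit 1: prefix='11' (no match yet)
Bit 2: prefix='110' (no match yet)
Bit 3: prefix='1100' -> emit 'h', reset
Bit 4: prefix='1' (no match yet)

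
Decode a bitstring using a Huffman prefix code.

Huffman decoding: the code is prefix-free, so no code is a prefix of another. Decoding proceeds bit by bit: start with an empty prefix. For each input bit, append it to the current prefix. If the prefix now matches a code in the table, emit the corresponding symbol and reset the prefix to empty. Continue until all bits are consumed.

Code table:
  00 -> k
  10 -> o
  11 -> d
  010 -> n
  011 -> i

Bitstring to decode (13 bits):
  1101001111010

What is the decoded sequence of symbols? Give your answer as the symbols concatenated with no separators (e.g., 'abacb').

Bit 0: prefix='1' (no match yet)
Bit 1: prefix='11' -> emit 'd', reset
Bit 2: prefix='0' (no match yet)
Bit 3: prefix='01' (no match yet)
Bit 4: prefix='010' -> emit 'n', reset
Bit 5: prefix='0' (no match yet)
Bit 6: prefix='01' (no match yet)
Bit 7: prefix='011' -> emit 'i', reset
Bit 8: prefix='1' (no match yet)
Bit 9: prefix='11' -> emit 'd', reset
Bit 10: prefix='0' (no match yet)
Bit 11: prefix='01' (no match yet)
Bit 12: prefix='010' -> emit 'n', reset

Answer: dnidn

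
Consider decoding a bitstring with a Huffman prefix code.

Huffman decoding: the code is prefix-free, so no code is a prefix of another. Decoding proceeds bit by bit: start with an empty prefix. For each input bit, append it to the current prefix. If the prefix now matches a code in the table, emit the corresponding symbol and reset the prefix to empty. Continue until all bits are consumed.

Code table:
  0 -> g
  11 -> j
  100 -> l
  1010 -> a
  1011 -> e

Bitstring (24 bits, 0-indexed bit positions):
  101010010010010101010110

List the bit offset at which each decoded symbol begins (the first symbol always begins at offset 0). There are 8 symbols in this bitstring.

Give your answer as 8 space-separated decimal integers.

Answer: 0 4 7 10 13 17 21 23

Derivation:
Bit 0: prefix='1' (no match yet)
Bit 1: prefix='10' (no match yet)
Bit 2: prefix='101' (no match yet)
Bit 3: prefix='1010' -> emit 'a', reset
Bit 4: prefix='1' (no match yet)
Bit 5: prefix='10' (no match yet)
Bit 6: prefix='100' -> emit 'l', reset
Bit 7: prefix='1' (no match yet)
Bit 8: prefix='10' (no match yet)
Bit 9: prefix='100' -> emit 'l', reset
Bit 10: prefix='1' (no match yet)
Bit 11: prefix='10' (no match yet)
Bit 12: prefix='100' -> emit 'l', reset
Bit 13: prefix='1' (no match yet)
Bit 14: prefix='10' (no match yet)
Bit 15: prefix='101' (no match yet)
Bit 16: prefix='1010' -> emit 'a', reset
Bit 17: prefix='1' (no match yet)
Bit 18: prefix='10' (no match yet)
Bit 19: prefix='101' (no match yet)
Bit 20: prefix='1010' -> emit 'a', reset
Bit 21: prefix='1' (no match yet)
Bit 22: prefix='11' -> emit 'j', reset
Bit 23: prefix='0' -> emit 'g', reset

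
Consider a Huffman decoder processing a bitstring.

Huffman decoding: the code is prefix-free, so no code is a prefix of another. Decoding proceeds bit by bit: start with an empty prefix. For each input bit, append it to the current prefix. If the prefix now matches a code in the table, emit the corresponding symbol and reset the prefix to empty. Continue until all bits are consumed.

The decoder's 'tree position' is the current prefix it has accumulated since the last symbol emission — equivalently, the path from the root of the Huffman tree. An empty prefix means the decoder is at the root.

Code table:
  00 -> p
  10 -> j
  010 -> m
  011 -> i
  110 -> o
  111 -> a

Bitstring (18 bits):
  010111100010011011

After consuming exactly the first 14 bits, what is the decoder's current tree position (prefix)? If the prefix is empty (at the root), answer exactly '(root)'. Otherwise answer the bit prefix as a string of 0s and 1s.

Bit 0: prefix='0' (no match yet)
Bit 1: prefix='01' (no match yet)
Bit 2: prefix='010' -> emit 'm', reset
Bit 3: prefix='1' (no match yet)
Bit 4: prefix='11' (no match yet)
Bit 5: prefix='111' -> emit 'a', reset
Bit 6: prefix='1' (no match yet)
Bit 7: prefix='10' -> emit 'j', reset
Bit 8: prefix='0' (no match yet)
Bit 9: prefix='00' -> emit 'p', reset
Bit 10: prefix='1' (no match yet)
Bit 11: prefix='10' -> emit 'j', reset
Bit 12: prefix='0' (no match yet)
Bit 13: prefix='01' (no match yet)

Answer: 01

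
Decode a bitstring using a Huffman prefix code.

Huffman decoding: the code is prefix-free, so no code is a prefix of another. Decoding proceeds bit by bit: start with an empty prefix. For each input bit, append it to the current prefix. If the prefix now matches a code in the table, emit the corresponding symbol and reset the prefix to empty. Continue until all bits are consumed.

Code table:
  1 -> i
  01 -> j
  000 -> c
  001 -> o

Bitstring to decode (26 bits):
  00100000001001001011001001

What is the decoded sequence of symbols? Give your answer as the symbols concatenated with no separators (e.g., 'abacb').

Answer: occjoojioo

Derivation:
Bit 0: prefix='0' (no match yet)
Bit 1: prefix='00' (no match yet)
Bit 2: prefix='001' -> emit 'o', reset
Bit 3: prefix='0' (no match yet)
Bit 4: prefix='00' (no match yet)
Bit 5: prefix='000' -> emit 'c', reset
Bit 6: prefix='0' (no match yet)
Bit 7: prefix='00' (no match yet)
Bit 8: prefix='000' -> emit 'c', reset
Bit 9: prefix='0' (no match yet)
Bit 10: prefix='01' -> emit 'j', reset
Bit 11: prefix='0' (no match yet)
Bit 12: prefix='00' (no match yet)
Bit 13: prefix='001' -> emit 'o', reset
Bit 14: prefix='0' (no match yet)
Bit 15: prefix='00' (no match yet)
Bit 16: prefix='001' -> emit 'o', reset
Bit 17: prefix='0' (no match yet)
Bit 18: prefix='01' -> emit 'j', reset
Bit 19: prefix='1' -> emit 'i', reset
Bit 20: prefix='0' (no match yet)
Bit 21: prefix='00' (no match yet)
Bit 22: prefix='001' -> emit 'o', reset
Bit 23: prefix='0' (no match yet)
Bit 24: prefix='00' (no match yet)
Bit 25: prefix='001' -> emit 'o', reset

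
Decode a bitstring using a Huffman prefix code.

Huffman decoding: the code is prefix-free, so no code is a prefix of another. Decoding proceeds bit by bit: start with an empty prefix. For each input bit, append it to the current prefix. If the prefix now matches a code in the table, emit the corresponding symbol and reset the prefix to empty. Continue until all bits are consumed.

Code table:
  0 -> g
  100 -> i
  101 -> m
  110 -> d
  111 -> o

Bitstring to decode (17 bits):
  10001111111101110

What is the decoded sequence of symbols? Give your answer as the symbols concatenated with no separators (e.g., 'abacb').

Bit 0: prefix='1' (no match yet)
Bit 1: prefix='10' (no match yet)
Bit 2: prefix='100' -> emit 'i', reset
Bit 3: prefix='0' -> emit 'g', reset
Bit 4: prefix='1' (no match yet)
Bit 5: prefix='11' (no match yet)
Bit 6: prefix='111' -> emit 'o', reset
Bit 7: prefix='1' (no match yet)
Bit 8: prefix='11' (no match yet)
Bit 9: prefix='111' -> emit 'o', reset
Bit 10: prefix='1' (no match yet)
Bit 11: prefix='11' (no match yet)
Bit 12: prefix='110' -> emit 'd', reset
Bit 13: prefix='1' (no match yet)
Bit 14: prefix='11' (no match yet)
Bit 15: prefix='111' -> emit 'o', reset
Bit 16: prefix='0' -> emit 'g', reset

Answer: igoodog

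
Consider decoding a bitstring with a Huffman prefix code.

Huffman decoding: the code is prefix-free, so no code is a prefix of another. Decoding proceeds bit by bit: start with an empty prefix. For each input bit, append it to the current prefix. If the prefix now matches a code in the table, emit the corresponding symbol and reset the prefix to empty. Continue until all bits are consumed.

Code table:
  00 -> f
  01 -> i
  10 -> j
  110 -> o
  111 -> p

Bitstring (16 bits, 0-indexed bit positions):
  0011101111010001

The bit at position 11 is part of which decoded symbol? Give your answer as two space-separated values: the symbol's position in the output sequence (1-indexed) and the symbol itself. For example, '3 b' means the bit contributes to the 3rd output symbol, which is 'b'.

Bit 0: prefix='0' (no match yet)
Bit 1: prefix='00' -> emit 'f', reset
Bit 2: prefix='1' (no match yet)
Bit 3: prefix='11' (no match yet)
Bit 4: prefix='111' -> emit 'p', reset
Bit 5: prefix='0' (no match yet)
Bit 6: prefix='01' -> emit 'i', reset
Bit 7: prefix='1' (no match yet)
Bit 8: prefix='11' (no match yet)
Bit 9: prefix='111' -> emit 'p', reset
Bit 10: prefix='0' (no match yet)
Bit 11: prefix='01' -> emit 'i', reset
Bit 12: prefix='0' (no match yet)
Bit 13: prefix='00' -> emit 'f', reset
Bit 14: prefix='0' (no match yet)
Bit 15: prefix='01' -> emit 'i', reset

Answer: 5 i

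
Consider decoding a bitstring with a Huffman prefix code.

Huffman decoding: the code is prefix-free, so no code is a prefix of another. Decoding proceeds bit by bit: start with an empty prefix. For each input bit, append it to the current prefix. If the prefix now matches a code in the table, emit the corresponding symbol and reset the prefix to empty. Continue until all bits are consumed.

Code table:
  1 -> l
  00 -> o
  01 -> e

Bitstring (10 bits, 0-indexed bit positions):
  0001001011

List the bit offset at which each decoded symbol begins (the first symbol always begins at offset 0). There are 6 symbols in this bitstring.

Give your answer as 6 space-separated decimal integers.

Bit 0: prefix='0' (no match yet)
Bit 1: prefix='00' -> emit 'o', reset
Bit 2: prefix='0' (no match yet)
Bit 3: prefix='01' -> emit 'e', reset
Bit 4: prefix='0' (no match yet)
Bit 5: prefix='00' -> emit 'o', reset
Bit 6: prefix='1' -> emit 'l', reset
Bit 7: prefix='0' (no match yet)
Bit 8: prefix='01' -> emit 'e', reset
Bit 9: prefix='1' -> emit 'l', reset

Answer: 0 2 4 6 7 9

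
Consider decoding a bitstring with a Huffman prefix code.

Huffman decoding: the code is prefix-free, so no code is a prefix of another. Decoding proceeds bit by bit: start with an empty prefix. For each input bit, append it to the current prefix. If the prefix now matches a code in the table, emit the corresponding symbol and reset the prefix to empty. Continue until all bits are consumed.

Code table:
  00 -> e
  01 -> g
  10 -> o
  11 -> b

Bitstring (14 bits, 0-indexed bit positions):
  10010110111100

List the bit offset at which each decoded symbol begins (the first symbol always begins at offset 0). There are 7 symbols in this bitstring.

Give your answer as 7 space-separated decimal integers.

Bit 0: prefix='1' (no match yet)
Bit 1: prefix='10' -> emit 'o', reset
Bit 2: prefix='0' (no match yet)
Bit 3: prefix='01' -> emit 'g', reset
Bit 4: prefix='0' (no match yet)
Bit 5: prefix='01' -> emit 'g', reset
Bit 6: prefix='1' (no match yet)
Bit 7: prefix='10' -> emit 'o', reset
Bit 8: prefix='1' (no match yet)
Bit 9: prefix='11' -> emit 'b', reset
Bit 10: prefix='1' (no match yet)
Bit 11: prefix='11' -> emit 'b', reset
Bit 12: prefix='0' (no match yet)
Bit 13: prefix='00' -> emit 'e', reset

Answer: 0 2 4 6 8 10 12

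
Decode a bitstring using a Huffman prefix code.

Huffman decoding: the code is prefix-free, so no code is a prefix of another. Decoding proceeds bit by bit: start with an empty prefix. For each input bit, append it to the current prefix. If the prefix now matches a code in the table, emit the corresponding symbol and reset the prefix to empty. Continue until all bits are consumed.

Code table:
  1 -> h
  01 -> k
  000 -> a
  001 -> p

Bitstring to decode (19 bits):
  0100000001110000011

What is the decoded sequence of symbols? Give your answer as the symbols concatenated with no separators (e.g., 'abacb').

Answer: kaakhhaph

Derivation:
Bit 0: prefix='0' (no match yet)
Bit 1: prefix='01' -> emit 'k', reset
Bit 2: prefix='0' (no match yet)
Bit 3: prefix='00' (no match yet)
Bit 4: prefix='000' -> emit 'a', reset
Bit 5: prefix='0' (no match yet)
Bit 6: prefix='00' (no match yet)
Bit 7: prefix='000' -> emit 'a', reset
Bit 8: prefix='0' (no match yet)
Bit 9: prefix='01' -> emit 'k', reset
Bit 10: prefix='1' -> emit 'h', reset
Bit 11: prefix='1' -> emit 'h', reset
Bit 12: prefix='0' (no match yet)
Bit 13: prefix='00' (no match yet)
Bit 14: prefix='000' -> emit 'a', reset
Bit 15: prefix='0' (no match yet)
Bit 16: prefix='00' (no match yet)
Bit 17: prefix='001' -> emit 'p', reset
Bit 18: prefix='1' -> emit 'h', reset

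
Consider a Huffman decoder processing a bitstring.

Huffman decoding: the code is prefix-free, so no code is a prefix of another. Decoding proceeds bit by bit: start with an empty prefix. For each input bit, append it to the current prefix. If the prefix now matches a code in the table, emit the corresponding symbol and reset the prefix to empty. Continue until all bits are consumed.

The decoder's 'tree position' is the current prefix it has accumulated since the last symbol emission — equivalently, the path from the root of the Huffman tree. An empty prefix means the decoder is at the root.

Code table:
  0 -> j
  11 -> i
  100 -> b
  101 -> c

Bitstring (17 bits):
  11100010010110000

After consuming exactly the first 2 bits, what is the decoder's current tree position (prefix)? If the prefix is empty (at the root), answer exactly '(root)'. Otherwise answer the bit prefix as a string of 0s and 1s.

Bit 0: prefix='1' (no match yet)
Bit 1: prefix='11' -> emit 'i', reset

Answer: (root)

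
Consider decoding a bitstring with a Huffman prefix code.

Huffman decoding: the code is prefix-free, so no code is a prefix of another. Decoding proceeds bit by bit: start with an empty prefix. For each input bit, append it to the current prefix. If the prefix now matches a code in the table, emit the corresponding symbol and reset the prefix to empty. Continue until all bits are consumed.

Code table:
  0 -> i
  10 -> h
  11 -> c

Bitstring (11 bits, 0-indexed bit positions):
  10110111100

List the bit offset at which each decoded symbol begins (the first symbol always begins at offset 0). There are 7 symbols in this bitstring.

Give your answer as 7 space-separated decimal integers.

Answer: 0 2 4 5 7 9 10

Derivation:
Bit 0: prefix='1' (no match yet)
Bit 1: prefix='10' -> emit 'h', reset
Bit 2: prefix='1' (no match yet)
Bit 3: prefix='11' -> emit 'c', reset
Bit 4: prefix='0' -> emit 'i', reset
Bit 5: prefix='1' (no match yet)
Bit 6: prefix='11' -> emit 'c', reset
Bit 7: prefix='1' (no match yet)
Bit 8: prefix='11' -> emit 'c', reset
Bit 9: prefix='0' -> emit 'i', reset
Bit 10: prefix='0' -> emit 'i', reset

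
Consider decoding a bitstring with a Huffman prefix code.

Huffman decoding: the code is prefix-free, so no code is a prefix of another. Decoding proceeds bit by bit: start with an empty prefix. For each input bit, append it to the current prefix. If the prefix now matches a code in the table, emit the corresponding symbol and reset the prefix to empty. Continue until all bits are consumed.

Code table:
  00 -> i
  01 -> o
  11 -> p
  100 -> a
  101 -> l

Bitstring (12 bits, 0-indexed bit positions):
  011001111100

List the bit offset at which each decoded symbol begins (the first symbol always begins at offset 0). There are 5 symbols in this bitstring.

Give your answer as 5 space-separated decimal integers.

Bit 0: prefix='0' (no match yet)
Bit 1: prefix='01' -> emit 'o', reset
Bit 2: prefix='1' (no match yet)
Bit 3: prefix='10' (no match yet)
Bit 4: prefix='100' -> emit 'a', reset
Bit 5: prefix='1' (no match yet)
Bit 6: prefix='11' -> emit 'p', reset
Bit 7: prefix='1' (no match yet)
Bit 8: prefix='11' -> emit 'p', reset
Bit 9: prefix='1' (no match yet)
Bit 10: prefix='10' (no match yet)
Bit 11: prefix='100' -> emit 'a', reset

Answer: 0 2 5 7 9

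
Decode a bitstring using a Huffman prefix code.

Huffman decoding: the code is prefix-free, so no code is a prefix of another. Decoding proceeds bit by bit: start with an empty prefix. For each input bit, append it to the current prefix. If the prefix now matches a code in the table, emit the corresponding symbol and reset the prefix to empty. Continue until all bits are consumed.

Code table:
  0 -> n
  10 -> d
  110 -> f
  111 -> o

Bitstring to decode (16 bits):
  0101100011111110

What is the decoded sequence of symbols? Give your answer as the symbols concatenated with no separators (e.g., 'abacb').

Answer: ndfnnood

Derivation:
Bit 0: prefix='0' -> emit 'n', reset
Bit 1: prefix='1' (no match yet)
Bit 2: prefix='10' -> emit 'd', reset
Bit 3: prefix='1' (no match yet)
Bit 4: prefix='11' (no match yet)
Bit 5: prefix='110' -> emit 'f', reset
Bit 6: prefix='0' -> emit 'n', reset
Bit 7: prefix='0' -> emit 'n', reset
Bit 8: prefix='1' (no match yet)
Bit 9: prefix='11' (no match yet)
Bit 10: prefix='111' -> emit 'o', reset
Bit 11: prefix='1' (no match yet)
Bit 12: prefix='11' (no match yet)
Bit 13: prefix='111' -> emit 'o', reset
Bit 14: prefix='1' (no match yet)
Bit 15: prefix='10' -> emit 'd', reset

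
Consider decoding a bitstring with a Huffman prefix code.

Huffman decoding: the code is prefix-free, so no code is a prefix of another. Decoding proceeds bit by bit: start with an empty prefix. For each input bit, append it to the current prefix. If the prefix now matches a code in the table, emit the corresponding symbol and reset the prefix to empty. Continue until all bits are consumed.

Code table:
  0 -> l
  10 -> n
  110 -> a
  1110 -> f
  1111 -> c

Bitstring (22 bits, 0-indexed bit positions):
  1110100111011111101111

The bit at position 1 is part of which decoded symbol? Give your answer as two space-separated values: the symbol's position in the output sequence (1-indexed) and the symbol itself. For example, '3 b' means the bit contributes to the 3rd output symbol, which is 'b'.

Answer: 1 f

Derivation:
Bit 0: prefix='1' (no match yet)
Bit 1: prefix='11' (no match yet)
Bit 2: prefix='111' (no match yet)
Bit 3: prefix='1110' -> emit 'f', reset
Bit 4: prefix='1' (no match yet)
Bit 5: prefix='10' -> emit 'n', reset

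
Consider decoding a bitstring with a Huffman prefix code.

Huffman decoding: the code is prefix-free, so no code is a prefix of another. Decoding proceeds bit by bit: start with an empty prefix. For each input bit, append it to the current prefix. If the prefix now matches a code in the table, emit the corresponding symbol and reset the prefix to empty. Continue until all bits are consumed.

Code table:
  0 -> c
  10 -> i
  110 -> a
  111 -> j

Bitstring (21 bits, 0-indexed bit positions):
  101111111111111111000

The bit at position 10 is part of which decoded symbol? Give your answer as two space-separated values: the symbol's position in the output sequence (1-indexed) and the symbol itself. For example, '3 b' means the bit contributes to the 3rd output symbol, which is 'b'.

Bit 0: prefix='1' (no match yet)
Bit 1: prefix='10' -> emit 'i', reset
Bit 2: prefix='1' (no match yet)
Bit 3: prefix='11' (no match yet)
Bit 4: prefix='111' -> emit 'j', reset
Bit 5: prefix='1' (no match yet)
Bit 6: prefix='11' (no match yet)
Bit 7: prefix='111' -> emit 'j', reset
Bit 8: prefix='1' (no match yet)
Bit 9: prefix='11' (no match yet)
Bit 10: prefix='111' -> emit 'j', reset
Bit 11: prefix='1' (no match yet)
Bit 12: prefix='11' (no match yet)
Bit 13: prefix='111' -> emit 'j', reset
Bit 14: prefix='1' (no match yet)

Answer: 4 j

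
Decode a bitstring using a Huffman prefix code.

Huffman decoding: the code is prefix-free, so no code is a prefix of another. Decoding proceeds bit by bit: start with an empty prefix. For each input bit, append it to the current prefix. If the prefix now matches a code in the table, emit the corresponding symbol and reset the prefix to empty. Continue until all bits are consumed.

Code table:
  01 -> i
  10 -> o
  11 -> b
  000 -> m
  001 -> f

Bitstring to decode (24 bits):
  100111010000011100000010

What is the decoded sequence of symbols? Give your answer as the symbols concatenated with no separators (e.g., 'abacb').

Answer: oibimfbmmo

Derivation:
Bit 0: prefix='1' (no match yet)
Bit 1: prefix='10' -> emit 'o', reset
Bit 2: prefix='0' (no match yet)
Bit 3: prefix='01' -> emit 'i', reset
Bit 4: prefix='1' (no match yet)
Bit 5: prefix='11' -> emit 'b', reset
Bit 6: prefix='0' (no match yet)
Bit 7: prefix='01' -> emit 'i', reset
Bit 8: prefix='0' (no match yet)
Bit 9: prefix='00' (no match yet)
Bit 10: prefix='000' -> emit 'm', reset
Bit 11: prefix='0' (no match yet)
Bit 12: prefix='00' (no match yet)
Bit 13: prefix='001' -> emit 'f', reset
Bit 14: prefix='1' (no match yet)
Bit 15: prefix='11' -> emit 'b', reset
Bit 16: prefix='0' (no match yet)
Bit 17: prefix='00' (no match yet)
Bit 18: prefix='000' -> emit 'm', reset
Bit 19: prefix='0' (no match yet)
Bit 20: prefix='00' (no match yet)
Bit 21: prefix='000' -> emit 'm', reset
Bit 22: prefix='1' (no match yet)
Bit 23: prefix='10' -> emit 'o', reset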